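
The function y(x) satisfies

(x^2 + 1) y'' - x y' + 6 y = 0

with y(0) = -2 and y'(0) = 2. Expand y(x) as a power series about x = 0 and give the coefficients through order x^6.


Ansatz: y(x) = sum_{n>=0} a_n x^n, so y'(x) = sum_{n>=1} n a_n x^(n-1) and y''(x) = sum_{n>=2} n(n-1) a_n x^(n-2).
Substitute into P(x) y'' + Q(x) y' + R(x) y = 0 with P(x) = x^2 + 1, Q(x) = -x, R(x) = 6, and match powers of x.
Initial conditions: a_0 = -2, a_1 = 2.
Setting the coefficient of each power of x to zero and solving order by order (substituting the coefficients already found):
  x^0: 2 a_2 + 6 a_0 = 0  ->  2 a_2 = -6 a_0 = 12  ->  a_2 = 6
  x^1: 6 a_3 + 5 a_1 = 0  ->  6 a_3 = -5 a_1 = -10  ->  a_3 = -5/3
  x^2: 12 a_4 + 6 a_2 = 0  ->  12 a_4 = -6 a_2 = -36  ->  a_4 = -3
  x^3: 20 a_5 + 9 a_3 = 0  ->  20 a_5 = -9 a_3 = 15  ->  a_5 = 3/4
  x^4: 30 a_6 + 14 a_4 = 0  ->  30 a_6 = -14 a_4 = 42  ->  a_6 = 7/5
Truncated series: y(x) = -2 + 2 x + 6 x^2 - (5/3) x^3 - 3 x^4 + (3/4) x^5 + (7/5) x^6 + O(x^7).

a_0 = -2; a_1 = 2; a_2 = 6; a_3 = -5/3; a_4 = -3; a_5 = 3/4; a_6 = 7/5


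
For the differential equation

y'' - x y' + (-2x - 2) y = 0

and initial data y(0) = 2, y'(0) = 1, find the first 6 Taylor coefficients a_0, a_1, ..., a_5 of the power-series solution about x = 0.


Ansatz: y(x) = sum_{n>=0} a_n x^n, so y'(x) = sum_{n>=1} n a_n x^(n-1) and y''(x) = sum_{n>=2} n(n-1) a_n x^(n-2).
Substitute into P(x) y'' + Q(x) y' + R(x) y = 0 with P(x) = 1, Q(x) = -x, R(x) = -2x - 2, and match powers of x.
Initial conditions: a_0 = 2, a_1 = 1.
Setting the coefficient of each power of x to zero and solving order by order (substituting the coefficients already found):
  x^0: 2 a_2 - 2 a_0 = 0  ->  2 a_2 = 2 a_0 = 4  ->  a_2 = 2
  x^1: 6 a_3 - 3 a_1 - 2 a_0 = 0  ->  6 a_3 = 3 a_1 + 2 a_0 = 7  ->  a_3 = 7/6
  x^2: 12 a_4 - 4 a_2 - 2 a_1 = 0  ->  12 a_4 = 4 a_2 + 2 a_1 = 10  ->  a_4 = 5/6
  x^3: 20 a_5 - 5 a_3 - 2 a_2 = 0  ->  20 a_5 = 5 a_3 + 2 a_2 = 59/6  ->  a_5 = 59/120
Truncated series: y(x) = 2 + x + 2 x^2 + (7/6) x^3 + (5/6) x^4 + (59/120) x^5 + O(x^6).

a_0 = 2; a_1 = 1; a_2 = 2; a_3 = 7/6; a_4 = 5/6; a_5 = 59/120


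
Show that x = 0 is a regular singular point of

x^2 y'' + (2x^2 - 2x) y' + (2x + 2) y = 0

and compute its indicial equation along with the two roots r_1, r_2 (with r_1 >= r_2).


Divide by x^2 to reach normal form y'' + P_1(x) y' + P_2(x) y = 0 with P_1(x) = 2 - 2/x and P_2(x) = 2/x + 2/x^2.
x = 0 is a singular point because the y'-coefficient 2 - 2/x has a pole at x = 0 and the y-coefficient 2/x + 2/x^2 has a pole at x = 0.
It is a regular singular point because x P_1(x) = p(x) = 2x - 2 and x^2 P_2(x) = q(x) = 2x + 2 are polynomials, hence analytic at x = 0.
p(0) = -2,  q(0) = 2.
Indicial equation: r(r-1) + p(0) r + q(0) = 0, i.e. r^2 + (p(0) - 1) r + q(0) = 0, i.e. r^2 - 3 r + 2 = 0.
Discriminant: (-3)^2 - 4(2) = 1, so r = (3 ± 1)/2.
Solving: r_1 = 2, r_2 = 1.

indicial: r^2 - 3 r + 2 = 0; roots r_1 = 2, r_2 = 1


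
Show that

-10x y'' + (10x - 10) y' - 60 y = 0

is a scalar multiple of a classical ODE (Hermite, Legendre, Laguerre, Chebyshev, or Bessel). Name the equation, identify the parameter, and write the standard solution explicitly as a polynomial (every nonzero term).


All three coefficients share the factor -10; dividing through by -10 gives  x y'' + (1 - x) y' + 6 y = 0.
This matches the Laguerre equation x y'' + (1 - x) y' + n y = 0 with n = 6; the polynomial solution is L_6(x).
With y = sum_k a_k x^k, matching x^k gives (k+1)k a_{k+1} + (k+1) a_{k+1} - k a_k + n a_k = 0, i.e. (k+1)^2 a_{k+1} = (k - n) a_k = (k - 6) a_k. The right side vanishes at k = 6, so the series terminates at degree 6.
Standard normalization L_n(0) = 1 gives a_0 = 1. Work upward with a_{k+1} = (k - 6) a_k / (k+1)^2:
  a_1 = (0 - 6)(1) / 1^2 = -6/1 = -6
  a_2 = (1 - 6)(-6) / 2^2 = 30/4 = 15/2
  a_3 = (2 - 6)(15/2) / 3^2 = -30/9 = -10/3
  a_4 = (3 - 6)(-10/3) / 4^2 = 10/16 = 5/8
  a_5 = (4 - 6)(5/8) / 5^2 = (-5/4)/25 = -1/20
  a_6 = (5 - 6)(-1/20) / 6^2 = (1/20)/36 = 1/720
Hence L_6(x) = x^6/720 - x^5/20 + 5 x^4/8 - 10 x^3/3 + 15 x^2/2 - 6 x + 1.

L_6(x); series = x^6/720 - x^5/20 + 5 x^4/8 - 10 x^3/3 + 15 x^2/2 - 6 x + 1


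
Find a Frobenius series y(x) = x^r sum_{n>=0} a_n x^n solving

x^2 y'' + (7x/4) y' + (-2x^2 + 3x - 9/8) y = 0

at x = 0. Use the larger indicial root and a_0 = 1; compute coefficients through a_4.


Write in Frobenius form y'' + (p(x)/x) y' + (q(x)/x^2) y = 0:
  p(x) = 7/4,  q(x) = -2x^2 + 3x - 9/8.
Indicial equation: r(r-1) + (7/4) r + (-9/8) = 0 -> roots r_1 = 3/4, r_2 = -3/2.
Take r = r_1 = 3/4. Let y(x) = x^r sum_{n>=0} a_n x^n with a_0 = 1.
Substitute y = x^r sum a_n x^n and match x^{r+n}. The recurrence is
  D(n) a_n + 3 a_{n-1} - 2 a_{n-2} = 0,  where D(n) = (r+n)(r+n-1) + (7/4)(r+n) + (-9/8).
  a_n = [-3 a_{n-1} + 2 a_{n-2}] / D(n).
Since the indicial polynomial factors as (r - r_1)(r - r_2), D(n) = (r_1 + n - r_1)(r_1 + n - r_2) = n(n + 9/4).
Evaluating step by step (a_0 = 1):
  n = 1: D(1) = 1(1 + 9/4) = 13/4; numerator = -3(1) = -3; a_1 = (-3)/(13/4) = -12/13
  n = 2: D(2) = 2(2 + 9/4) = 17/2; numerator = -3(-12/13) + 2(1) = 62/13; a_2 = (62/13)/(17/2) = 124/221
  n = 3: D(3) = 3(3 + 9/4) = 63/4; numerator = -3(124/221) + 2(-12/13) = -60/17; a_3 = (-60/17)/(63/4) = -80/357
  n = 4: D(4) = 4(4 + 9/4) = 25; numerator = -3(-80/357) + 2(124/221) = 2776/1547; a_4 = (2776/1547)/(25) = 2776/38675

r = 3/4; a_0 = 1; a_1 = -12/13; a_2 = 124/221; a_3 = -80/357; a_4 = 2776/38675


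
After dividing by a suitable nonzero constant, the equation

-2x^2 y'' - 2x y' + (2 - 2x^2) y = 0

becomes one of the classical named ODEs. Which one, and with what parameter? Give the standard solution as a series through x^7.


All three coefficients share the factor -2; dividing through by -2 gives  x^2 y'' + x y' + (x^2 - 1) y = 0.
This matches the Bessel equation x^2 y'' + x y' + (x^2 - nu^2) y = 0 with nu^2 = 1, so nu = 1; the solution bounded at x = 0 is J_1(x).
Frobenius at x = 0: indicial roots ±nu; for r = nu the recurrence k(k + 2nu) c_k = -c_{k-2} gives the standard series J_nu(x) = sum_{k>=0} (-1)^k / (k! (k+nu)!) (x/2)^(2k+nu). Evaluate the first 4 terms:
  k = 0: (-1)^0 / (0! * 1! * 2^1) x^1 = 1/(1*1*2) x^1 = (1/2) x^1
  k = 1: (-1)^1 / (1! * 2! * 2^3) x^3 = -1/(1*2*8) x^3 = (-1/16) x^3
  k = 2: (-1)^2 / (2! * 3! * 2^5) x^5 = 1/(2*6*32) x^5 = (1/384) x^5
  k = 3: (-1)^3 / (3! * 4! * 2^7) x^7 = -1/(6*24*128) x^7 = (-1/18432) x^7
Hence J_1(x) = -x^7/18432 + x^5/384 - x^3/16 + x/2 + ....

J_1(x); series = -x^7/18432 + x^5/384 - x^3/16 + x/2


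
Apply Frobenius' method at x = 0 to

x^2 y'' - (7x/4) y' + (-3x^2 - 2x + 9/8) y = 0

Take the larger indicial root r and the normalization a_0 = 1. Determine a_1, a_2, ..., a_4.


Write in Frobenius form y'' + (p(x)/x) y' + (q(x)/x^2) y = 0:
  p(x) = -7/4,  q(x) = -3x^2 - 2x + 9/8.
Indicial equation: r(r-1) + (-7/4) r + (9/8) = 0 -> roots r_1 = 9/4, r_2 = 1/2.
Take r = r_1 = 9/4. Let y(x) = x^r sum_{n>=0} a_n x^n with a_0 = 1.
Substitute y = x^r sum a_n x^n and match x^{r+n}. The recurrence is
  D(n) a_n - 2 a_{n-1} - 3 a_{n-2} = 0,  where D(n) = (r+n)(r+n-1) + (-7/4)(r+n) + (9/8).
  a_n = [2 a_{n-1} + 3 a_{n-2}] / D(n).
Since the indicial polynomial factors as (r - r_1)(r - r_2), D(n) = (r_1 + n - r_1)(r_1 + n - r_2) = n(n + 7/4).
Evaluating step by step (a_0 = 1):
  n = 1: D(1) = 1(1 + 7/4) = 11/4; numerator = 2(1) = 2; a_1 = (2)/(11/4) = 8/11
  n = 2: D(2) = 2(2 + 7/4) = 15/2; numerator = 2(8/11) + 3(1) = 49/11; a_2 = (49/11)/(15/2) = 98/165
  n = 3: D(3) = 3(3 + 7/4) = 57/4; numerator = 2(98/165) + 3(8/11) = 556/165; a_3 = (556/165)/(57/4) = 2224/9405
  n = 4: D(4) = 4(4 + 7/4) = 23; numerator = 2(2224/9405) + 3(98/165) = 21206/9405; a_4 = (21206/9405)/(23) = 922/9405

r = 9/4; a_0 = 1; a_1 = 8/11; a_2 = 98/165; a_3 = 2224/9405; a_4 = 922/9405


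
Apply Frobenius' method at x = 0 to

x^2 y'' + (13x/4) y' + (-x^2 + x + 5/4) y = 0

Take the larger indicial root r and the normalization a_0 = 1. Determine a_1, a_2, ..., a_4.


Write in Frobenius form y'' + (p(x)/x) y' + (q(x)/x^2) y = 0:
  p(x) = 13/4,  q(x) = -x^2 + x + 5/4.
Indicial equation: r(r-1) + (13/4) r + (5/4) = 0 -> roots r_1 = -1, r_2 = -5/4.
Take r = r_1 = -1. Let y(x) = x^r sum_{n>=0} a_n x^n with a_0 = 1.
Substitute y = x^r sum a_n x^n and match x^{r+n}. The recurrence is
  D(n) a_n + 1 a_{n-1} - 1 a_{n-2} = 0,  where D(n) = (r+n)(r+n-1) + (13/4)(r+n) + (5/4).
  a_n = [-1 a_{n-1} + 1 a_{n-2}] / D(n).
Since the indicial polynomial factors as (r - r_1)(r - r_2), D(n) = (r_1 + n - r_1)(r_1 + n - r_2) = n(n + 1/4).
Evaluating step by step (a_0 = 1):
  n = 1: D(1) = 1(1 + 1/4) = 5/4; numerator = -1(1) = -1; a_1 = (-1)/(5/4) = -4/5
  n = 2: D(2) = 2(2 + 1/4) = 9/2; numerator = -1(-4/5) + 1(1) = 9/5; a_2 = (9/5)/(9/2) = 2/5
  n = 3: D(3) = 3(3 + 1/4) = 39/4; numerator = -1(2/5) + 1(-4/5) = -6/5; a_3 = (-6/5)/(39/4) = -8/65
  n = 4: D(4) = 4(4 + 1/4) = 17; numerator = -1(-8/65) + 1(2/5) = 34/65; a_4 = (34/65)/(17) = 2/65

r = -1; a_0 = 1; a_1 = -4/5; a_2 = 2/5; a_3 = -8/65; a_4 = 2/65


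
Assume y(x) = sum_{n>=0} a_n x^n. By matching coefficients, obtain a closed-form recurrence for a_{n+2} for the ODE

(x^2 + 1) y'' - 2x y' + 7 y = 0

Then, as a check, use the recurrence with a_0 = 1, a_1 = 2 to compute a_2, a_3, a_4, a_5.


Substitute y = sum_n a_n x^n.
(1 + 1 x^2) y'' contributes (n+2)(n+1) a_{n+2} + n(n-1) a_n at x^n.
-2 x y'(x) contributes -2 n a_n at x^n.
7 y(x) contributes 7 a_n at x^n.
Matching x^n: (n+2)(n+1) a_{n+2} + (n(n-1) - 2 n + 7) a_n = 0.
Thus a_{n+2} = (-n(n-1) + 2 n - 7) / ((n+1)(n+2)) * a_n.

Check with a_0 = 1, a_1 = 2 (apply the recurrence for n = 0, 1, 2, 3): a_0 = 1, a_1 = 2, a_2 = -7/2, a_3 = -5/3, a_4 = 35/24, a_5 = 7/12.

a_(n+2) = (-n(n-1) + 2 n - 7) / ((n+1)(n+2)) * a_n; check: a_0 = 1, a_1 = 2, a_2 = -7/2, a_3 = -5/3, a_4 = 35/24, a_5 = 7/12


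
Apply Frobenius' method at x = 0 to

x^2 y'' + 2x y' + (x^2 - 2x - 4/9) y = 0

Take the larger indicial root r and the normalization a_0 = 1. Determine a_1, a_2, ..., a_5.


Write in Frobenius form y'' + (p(x)/x) y' + (q(x)/x^2) y = 0:
  p(x) = 2,  q(x) = x^2 - 2x - 4/9.
Indicial equation: r(r-1) + (2) r + (-4/9) = 0 -> roots r_1 = 1/3, r_2 = -4/3.
Take r = r_1 = 1/3. Let y(x) = x^r sum_{n>=0} a_n x^n with a_0 = 1.
Substitute y = x^r sum a_n x^n and match x^{r+n}. The recurrence is
  D(n) a_n - 2 a_{n-1} + 1 a_{n-2} = 0,  where D(n) = (r+n)(r+n-1) + (2)(r+n) + (-4/9).
  a_n = [2 a_{n-1} - 1 a_{n-2}] / D(n).
Since the indicial polynomial factors as (r - r_1)(r - r_2), D(n) = (r_1 + n - r_1)(r_1 + n - r_2) = n(n + 5/3).
Evaluating step by step (a_0 = 1):
  n = 1: D(1) = 1(1 + 5/3) = 8/3; numerator = 2(1) = 2; a_1 = (2)/(8/3) = 3/4
  n = 2: D(2) = 2(2 + 5/3) = 22/3; numerator = 2(3/4) - 1(1) = 1/2; a_2 = (1/2)/(22/3) = 3/44
  n = 3: D(3) = 3(3 + 5/3) = 14; numerator = 2(3/44) - 1(3/4) = -27/44; a_3 = (-27/44)/(14) = -27/616
  n = 4: D(4) = 4(4 + 5/3) = 68/3; numerator = 2(-27/616) - 1(3/44) = -12/77; a_4 = (-12/77)/(68/3) = -9/1309
  n = 5: D(5) = 5(5 + 5/3) = 100/3; numerator = 2(-9/1309) - 1(-27/616) = 45/1496; a_5 = (45/1496)/(100/3) = 27/29920

r = 1/3; a_0 = 1; a_1 = 3/4; a_2 = 3/44; a_3 = -27/616; a_4 = -9/1309; a_5 = 27/29920


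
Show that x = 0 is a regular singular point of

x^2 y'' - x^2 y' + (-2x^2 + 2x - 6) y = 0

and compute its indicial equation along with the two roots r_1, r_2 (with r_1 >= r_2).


Divide by x^2 to reach normal form y'' + P_1(x) y' + P_2(x) y = 0 with P_1(x) = -1 and P_2(x) = -2 + 2/x - 6/x^2.
x = 0 is a singular point because the y-coefficient -2 + 2/x - 6/x^2 has a pole at x = 0.
It is a regular singular point because x P_1(x) = p(x) = -x and x^2 P_2(x) = q(x) = -2x^2 + 2x - 6 are polynomials, hence analytic at x = 0.
p(0) = 0,  q(0) = -6.
Indicial equation: r(r-1) + p(0) r + q(0) = 0, i.e. r^2 + (p(0) - 1) r + q(0) = 0, i.e. r^2 - 1 r - 6 = 0.
Discriminant: (-1)^2 - 4(-6) = 25, so r = (1 ± 5)/2.
Solving: r_1 = 3, r_2 = -2.

indicial: r^2 - 1 r - 6 = 0; roots r_1 = 3, r_2 = -2


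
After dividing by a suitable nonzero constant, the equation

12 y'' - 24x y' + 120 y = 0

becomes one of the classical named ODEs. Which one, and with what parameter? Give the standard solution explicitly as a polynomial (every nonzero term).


All three coefficients share the factor 12; dividing through by 12 gives  y'' - 2x y' + 10 y = 0.
This matches the Hermite equation y'' - 2x y' + 2n y = 0 with 2n = 10, so n = 5; the polynomial solution is H_5(x).
With y = sum_k a_k x^k, matching x^k gives (k+2)(k+1) a_{k+2} = 2(k - n) a_k = 2(k - 5) a_k. The right side vanishes at k = 5, so the series with the parity of 5 terminates at degree 5.
Standard normalization: leading coefficient of H_n is 2^n, so a_5 = 2^5 = 32. Work downward with a_k = (k+1)(k+2) a_{k+2} / (2(k - n)):
  a_3 = (4)(5)(32) / (2(3 - 5)) = 640/(-4) = -160
  a_1 = (2)(3)(-160) / (2(1 - 5)) = -960/(-8) = 120
Hence H_5(x) = 32 x^5 - 160 x^3 + 120 x.

H_5(x); series = 32 x^5 - 160 x^3 + 120 x


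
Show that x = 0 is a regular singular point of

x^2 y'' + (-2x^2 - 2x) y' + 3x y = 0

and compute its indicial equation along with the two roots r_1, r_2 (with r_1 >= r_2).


Divide by x^2 to reach normal form y'' + P_1(x) y' + P_2(x) y = 0 with P_1(x) = -2 - 2/x and P_2(x) = 3/x.
x = 0 is a singular point because the y'-coefficient -2 - 2/x has a pole at x = 0 and the y-coefficient 3/x has a pole at x = 0.
It is a regular singular point because x P_1(x) = p(x) = -2x - 2 and x^2 P_2(x) = q(x) = 3x are polynomials, hence analytic at x = 0.
p(0) = -2,  q(0) = 0.
Indicial equation: r(r-1) + p(0) r + q(0) = 0, i.e. r^2 + (p(0) - 1) r + q(0) = 0, i.e. r^2 - 3 r = 0.
Discriminant: (-3)^2 - 4(0) = 9, so r = (3 ± 3)/2.
Solving: r_1 = 3, r_2 = 0.

indicial: r^2 - 3 r = 0; roots r_1 = 3, r_2 = 0


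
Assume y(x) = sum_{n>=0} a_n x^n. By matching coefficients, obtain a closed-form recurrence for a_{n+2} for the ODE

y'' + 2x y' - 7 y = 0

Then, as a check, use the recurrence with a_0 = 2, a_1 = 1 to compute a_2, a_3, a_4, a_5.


Substitute y = sum_n a_n x^n.
y''(x) has coefficient (n+2)(n+1) a_{n+2} at x^n;
2 x y'(x) has coefficient 2 n a_n at x^n (shift);
-7 y(x) has coefficient -7 a_n at x^n.
Matching x^n: (n+2)(n+1) a_{n+2} + (2n - 7) a_n = 0.
Thus a_{n+2} = (-2n + 7) / ((n+1)(n+2)) * a_n.

Check with a_0 = 2, a_1 = 1 (apply the recurrence for n = 0, 1, 2, 3): a_0 = 2, a_1 = 1, a_2 = 7, a_3 = 5/6, a_4 = 7/4, a_5 = 1/24.

a_(n+2) = (-2n + 7) / ((n+1)(n+2)) * a_n; check: a_0 = 2, a_1 = 1, a_2 = 7, a_3 = 5/6, a_4 = 7/4, a_5 = 1/24


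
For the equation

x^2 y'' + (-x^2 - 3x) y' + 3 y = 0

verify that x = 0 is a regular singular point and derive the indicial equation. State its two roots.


Divide by x^2 to reach normal form y'' + P_1(x) y' + P_2(x) y = 0 with P_1(x) = -1 - 3/x and P_2(x) = 3/x^2.
x = 0 is a singular point because the y'-coefficient -1 - 3/x has a pole at x = 0 and the y-coefficient 3/x^2 has a pole at x = 0.
It is a regular singular point because x P_1(x) = p(x) = -x - 3 and x^2 P_2(x) = q(x) = 3 are polynomials, hence analytic at x = 0.
p(0) = -3,  q(0) = 3.
Indicial equation: r(r-1) + p(0) r + q(0) = 0, i.e. r^2 + (p(0) - 1) r + q(0) = 0, i.e. r^2 - 4 r + 3 = 0.
Discriminant: (-4)^2 - 4(3) = 4, so r = (4 ± 2)/2.
Solving: r_1 = 3, r_2 = 1.

indicial: r^2 - 4 r + 3 = 0; roots r_1 = 3, r_2 = 1


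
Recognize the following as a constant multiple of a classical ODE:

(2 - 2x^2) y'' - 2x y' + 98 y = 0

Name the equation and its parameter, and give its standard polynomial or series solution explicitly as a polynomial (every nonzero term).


All three coefficients share the factor 2; dividing through by 2 gives  (1 - x^2) y'' - x y' + 49 y = 0.
This matches the Chebyshev equation (1 - x^2) y'' - x y' + n^2 y = 0 (note the -x y' term, not -2x y') with n^2 = 49, so n = 7; the polynomial solution is T_7(x).
With y = sum_k a_k x^k, matching x^k gives (k+2)(k+1) a_{k+2} = (k^2 - n^2) a_k = (k - 7)(k + 7) a_k. The right side vanishes at k = 7, so the series with the parity of 7 terminates at degree 7.
Standard normalization: leading coefficient of T_n is 2^(n-1), so a_7 = 2^6 = 64. Work downward with a_k = (k+1)(k+2) a_{k+2} / ((k - 7)(k + 7)):
  a_5 = (6)(7)(64) / ((5 - 7)(5 + 7)) = 2688/(-24) = -112
  a_3 = (4)(5)(-112) / ((3 - 7)(3 + 7)) = -2240/(-40) = 56
  a_1 = (2)(3)(56) / ((1 - 7)(1 + 7)) = 336/(-48) = -7
Hence T_7(x) = 64 x^7 - 112 x^5 + 56 x^3 - 7 x.

T_7(x); series = 64 x^7 - 112 x^5 + 56 x^3 - 7 x


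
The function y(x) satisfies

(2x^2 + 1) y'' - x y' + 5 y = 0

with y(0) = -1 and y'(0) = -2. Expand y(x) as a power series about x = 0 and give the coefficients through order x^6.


Ansatz: y(x) = sum_{n>=0} a_n x^n, so y'(x) = sum_{n>=1} n a_n x^(n-1) and y''(x) = sum_{n>=2} n(n-1) a_n x^(n-2).
Substitute into P(x) y'' + Q(x) y' + R(x) y = 0 with P(x) = 2x^2 + 1, Q(x) = -x, R(x) = 5, and match powers of x.
Initial conditions: a_0 = -1, a_1 = -2.
Setting the coefficient of each power of x to zero and solving order by order (substituting the coefficients already found):
  x^0: 2 a_2 + 5 a_0 = 0  ->  2 a_2 = -5 a_0 = 5  ->  a_2 = 5/2
  x^1: 6 a_3 + 4 a_1 = 0  ->  6 a_3 = -4 a_1 = 8  ->  a_3 = 4/3
  x^2: 12 a_4 + 7 a_2 = 0  ->  12 a_4 = -7 a_2 = -35/2  ->  a_4 = -35/24
  x^3: 20 a_5 + 14 a_3 = 0  ->  20 a_5 = -14 a_3 = -56/3  ->  a_5 = -14/15
  x^4: 30 a_6 + 25 a_4 = 0  ->  30 a_6 = -25 a_4 = 875/24  ->  a_6 = 175/144
Truncated series: y(x) = -1 - 2 x + (5/2) x^2 + (4/3) x^3 - (35/24) x^4 - (14/15) x^5 + (175/144) x^6 + O(x^7).

a_0 = -1; a_1 = -2; a_2 = 5/2; a_3 = 4/3; a_4 = -35/24; a_5 = -14/15; a_6 = 175/144


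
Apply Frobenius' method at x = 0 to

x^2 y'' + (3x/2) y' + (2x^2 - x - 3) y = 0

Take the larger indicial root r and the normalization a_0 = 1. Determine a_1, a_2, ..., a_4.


Write in Frobenius form y'' + (p(x)/x) y' + (q(x)/x^2) y = 0:
  p(x) = 3/2,  q(x) = 2x^2 - x - 3.
Indicial equation: r(r-1) + (3/2) r + (-3) = 0 -> roots r_1 = 3/2, r_2 = -2.
Take r = r_1 = 3/2. Let y(x) = x^r sum_{n>=0} a_n x^n with a_0 = 1.
Substitute y = x^r sum a_n x^n and match x^{r+n}. The recurrence is
  D(n) a_n - 1 a_{n-1} + 2 a_{n-2} = 0,  where D(n) = (r+n)(r+n-1) + (3/2)(r+n) + (-3).
  a_n = [1 a_{n-1} - 2 a_{n-2}] / D(n).
Since the indicial polynomial factors as (r - r_1)(r - r_2), D(n) = (r_1 + n - r_1)(r_1 + n - r_2) = n(n + 7/2).
Evaluating step by step (a_0 = 1):
  n = 1: D(1) = 1(1 + 7/2) = 9/2; numerator = 1(1) = 1; a_1 = (1)/(9/2) = 2/9
  n = 2: D(2) = 2(2 + 7/2) = 11; numerator = 1(2/9) - 2(1) = -16/9; a_2 = (-16/9)/(11) = -16/99
  n = 3: D(3) = 3(3 + 7/2) = 39/2; numerator = 1(-16/99) - 2(2/9) = -20/33; a_3 = (-20/33)/(39/2) = -40/1287
  n = 4: D(4) = 4(4 + 7/2) = 30; numerator = 1(-40/1287) - 2(-16/99) = 376/1287; a_4 = (376/1287)/(30) = 188/19305

r = 3/2; a_0 = 1; a_1 = 2/9; a_2 = -16/99; a_3 = -40/1287; a_4 = 188/19305


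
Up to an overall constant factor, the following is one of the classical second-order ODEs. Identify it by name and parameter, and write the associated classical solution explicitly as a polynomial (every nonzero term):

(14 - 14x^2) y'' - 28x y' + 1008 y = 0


All three coefficients share the factor 14; dividing through by 14 gives  (1 - x^2) y'' - 2x y' + 72 y = 0.
This matches the Legendre equation (1 - x^2) y'' - 2x y' + n(n+1) y = 0 (note the -2x y' term) with n(n+1) = 72, so n = 8; the polynomial solution is P_8(x).
With y = sum_k a_k x^k, matching x^k gives (k+2)(k+1) a_{k+2} = [k(k+1) - n(n+1)] a_k = (k - 8)(k + 9) a_k. The right side vanishes at k = 8, so the series with the parity of 8 terminates at degree 8.
Standard normalization (P_n(1) = 1): leading coefficient (2n)!/(2^n (n!)^2) = 20922789888000/(256*1625702400) = 6435/128, so a_8 = 6435/128. Work downward with a_k = (k+1)(k+2) a_{k+2} / ((k - 8)(k + 9)):
  a_6 = (7)(8)(6435/128) / ((6 - 8)(6 + 9)) = (45045/16)/(-30) = -3003/32
  a_4 = (5)(6)(-3003/32) / ((4 - 8)(4 + 9)) = (-45045/16)/(-52) = 3465/64
  a_2 = (3)(4)(3465/64) / ((2 - 8)(2 + 9)) = (10395/16)/(-66) = -315/32
  a_0 = (1)(2)(-315/32) / ((0 - 8)(0 + 9)) = (-315/16)/(-72) = 35/128
Hence P_8(x) = 6435 x^8/128 - 3003 x^6/32 + 3465 x^4/64 - 315 x^2/32 + 35/128.

P_8(x); series = 6435 x^8/128 - 3003 x^6/32 + 3465 x^4/64 - 315 x^2/32 + 35/128


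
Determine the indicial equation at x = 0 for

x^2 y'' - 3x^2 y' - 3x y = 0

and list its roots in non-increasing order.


Divide by x^2 to reach normal form y'' + P_1(x) y' + P_2(x) y = 0 with P_1(x) = -3 and P_2(x) = -3/x.
x = 0 is a singular point because the y-coefficient -3/x has a pole at x = 0.
It is a regular singular point because x P_1(x) = p(x) = -3x and x^2 P_2(x) = q(x) = -3x are polynomials, hence analytic at x = 0.
p(0) = 0,  q(0) = 0.
Indicial equation: r(r-1) + p(0) r + q(0) = 0, i.e. r^2 + (p(0) - 1) r + q(0) = 0, i.e. r^2 - 1 r = 0.
Discriminant: (-1)^2 - 4(0) = 1, so r = (1 ± 1)/2.
Solving: r_1 = 1, r_2 = 0.

indicial: r^2 - 1 r = 0; roots r_1 = 1, r_2 = 0


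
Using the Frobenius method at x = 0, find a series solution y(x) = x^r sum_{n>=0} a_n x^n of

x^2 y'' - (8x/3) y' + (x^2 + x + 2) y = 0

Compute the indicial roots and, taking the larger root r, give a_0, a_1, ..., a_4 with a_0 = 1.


Write in Frobenius form y'' + (p(x)/x) y' + (q(x)/x^2) y = 0:
  p(x) = -8/3,  q(x) = x^2 + x + 2.
Indicial equation: r(r-1) + (-8/3) r + (2) = 0 -> roots r_1 = 3, r_2 = 2/3.
Take r = r_1 = 3. Let y(x) = x^r sum_{n>=0} a_n x^n with a_0 = 1.
Substitute y = x^r sum a_n x^n and match x^{r+n}. The recurrence is
  D(n) a_n + 1 a_{n-1} + 1 a_{n-2} = 0,  where D(n) = (r+n)(r+n-1) + (-8/3)(r+n) + (2).
  a_n = [-1 a_{n-1} - 1 a_{n-2}] / D(n).
Since the indicial polynomial factors as (r - r_1)(r - r_2), D(n) = (r_1 + n - r_1)(r_1 + n - r_2) = n(n + 7/3).
Evaluating step by step (a_0 = 1):
  n = 1: D(1) = 1(1 + 7/3) = 10/3; numerator = -1(1) = -1; a_1 = (-1)/(10/3) = -3/10
  n = 2: D(2) = 2(2 + 7/3) = 26/3; numerator = -1(-3/10) - 1(1) = -7/10; a_2 = (-7/10)/(26/3) = -21/260
  n = 3: D(3) = 3(3 + 7/3) = 16; numerator = -1(-21/260) - 1(-3/10) = 99/260; a_3 = (99/260)/(16) = 99/4160
  n = 4: D(4) = 4(4 + 7/3) = 76/3; numerator = -1(99/4160) - 1(-21/260) = 237/4160; a_4 = (237/4160)/(76/3) = 711/316160

r = 3; a_0 = 1; a_1 = -3/10; a_2 = -21/260; a_3 = 99/4160; a_4 = 711/316160


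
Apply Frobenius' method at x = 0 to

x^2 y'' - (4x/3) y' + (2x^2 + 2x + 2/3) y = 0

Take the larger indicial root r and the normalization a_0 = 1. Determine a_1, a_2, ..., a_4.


Write in Frobenius form y'' + (p(x)/x) y' + (q(x)/x^2) y = 0:
  p(x) = -4/3,  q(x) = 2x^2 + 2x + 2/3.
Indicial equation: r(r-1) + (-4/3) r + (2/3) = 0 -> roots r_1 = 2, r_2 = 1/3.
Take r = r_1 = 2. Let y(x) = x^r sum_{n>=0} a_n x^n with a_0 = 1.
Substitute y = x^r sum a_n x^n and match x^{r+n}. The recurrence is
  D(n) a_n + 2 a_{n-1} + 2 a_{n-2} = 0,  where D(n) = (r+n)(r+n-1) + (-4/3)(r+n) + (2/3).
  a_n = [-2 a_{n-1} - 2 a_{n-2}] / D(n).
Since the indicial polynomial factors as (r - r_1)(r - r_2), D(n) = (r_1 + n - r_1)(r_1 + n - r_2) = n(n + 5/3).
Evaluating step by step (a_0 = 1):
  n = 1: D(1) = 1(1 + 5/3) = 8/3; numerator = -2(1) = -2; a_1 = (-2)/(8/3) = -3/4
  n = 2: D(2) = 2(2 + 5/3) = 22/3; numerator = -2(-3/4) - 2(1) = -1/2; a_2 = (-1/2)/(22/3) = -3/44
  n = 3: D(3) = 3(3 + 5/3) = 14; numerator = -2(-3/44) - 2(-3/4) = 18/11; a_3 = (18/11)/(14) = 9/77
  n = 4: D(4) = 4(4 + 5/3) = 68/3; numerator = -2(9/77) - 2(-3/44) = -15/154; a_4 = (-15/154)/(68/3) = -45/10472

r = 2; a_0 = 1; a_1 = -3/4; a_2 = -3/44; a_3 = 9/77; a_4 = -45/10472


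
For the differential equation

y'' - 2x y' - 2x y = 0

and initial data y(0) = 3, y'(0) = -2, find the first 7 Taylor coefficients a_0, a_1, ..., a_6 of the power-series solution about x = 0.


Ansatz: y(x) = sum_{n>=0} a_n x^n, so y'(x) = sum_{n>=1} n a_n x^(n-1) and y''(x) = sum_{n>=2} n(n-1) a_n x^(n-2).
Substitute into P(x) y'' + Q(x) y' + R(x) y = 0 with P(x) = 1, Q(x) = -2x, R(x) = -2x, and match powers of x.
Initial conditions: a_0 = 3, a_1 = -2.
Setting the coefficient of each power of x to zero and solving order by order (substituting the coefficients already found):
  x^0: 2 a_2 = 0  ->  a_2 = 0
  x^1: 6 a_3 - 2 a_1 - 2 a_0 = 0  ->  6 a_3 = 2 a_1 + 2 a_0 = 2  ->  a_3 = 1/3
  x^2: 12 a_4 - 4 a_2 - 2 a_1 = 0  ->  12 a_4 = 4 a_2 + 2 a_1 = -4  ->  a_4 = -1/3
  x^3: 20 a_5 - 6 a_3 - 2 a_2 = 0  ->  20 a_5 = 6 a_3 + 2 a_2 = 2  ->  a_5 = 1/10
  x^4: 30 a_6 - 8 a_4 - 2 a_3 = 0  ->  30 a_6 = 8 a_4 + 2 a_3 = -2  ->  a_6 = -1/15
Truncated series: y(x) = 3 - 2 x + (1/3) x^3 - (1/3) x^4 + (1/10) x^5 - (1/15) x^6 + O(x^7).

a_0 = 3; a_1 = -2; a_2 = 0; a_3 = 1/3; a_4 = -1/3; a_5 = 1/10; a_6 = -1/15


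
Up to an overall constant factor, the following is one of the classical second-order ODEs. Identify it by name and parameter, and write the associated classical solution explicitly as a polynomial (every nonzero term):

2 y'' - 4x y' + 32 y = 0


All three coefficients share the factor 2; dividing through by 2 gives  y'' - 2x y' + 16 y = 0.
This matches the Hermite equation y'' - 2x y' + 2n y = 0 with 2n = 16, so n = 8; the polynomial solution is H_8(x).
With y = sum_k a_k x^k, matching x^k gives (k+2)(k+1) a_{k+2} = 2(k - n) a_k = 2(k - 8) a_k. The right side vanishes at k = 8, so the series with the parity of 8 terminates at degree 8.
Standard normalization: leading coefficient of H_n is 2^n, so a_8 = 2^8 = 256. Work downward with a_k = (k+1)(k+2) a_{k+2} / (2(k - n)):
  a_6 = (7)(8)(256) / (2(6 - 8)) = 14336/(-4) = -3584
  a_4 = (5)(6)(-3584) / (2(4 - 8)) = -107520/(-8) = 13440
  a_2 = (3)(4)(13440) / (2(2 - 8)) = 161280/(-12) = -13440
  a_0 = (1)(2)(-13440) / (2(0 - 8)) = -26880/(-16) = 1680
Hence H_8(x) = 256 x^8 - 3584 x^6 + 13440 x^4 - 13440 x^2 + 1680.

H_8(x); series = 256 x^8 - 3584 x^6 + 13440 x^4 - 13440 x^2 + 1680


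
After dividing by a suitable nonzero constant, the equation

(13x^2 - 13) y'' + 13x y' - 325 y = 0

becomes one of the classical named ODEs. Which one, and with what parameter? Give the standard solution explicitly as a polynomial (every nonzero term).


All three coefficients share the factor -13; dividing through by -13 gives  (1 - x^2) y'' - x y' + 25 y = 0.
This matches the Chebyshev equation (1 - x^2) y'' - x y' + n^2 y = 0 (note the -x y' term, not -2x y') with n^2 = 25, so n = 5; the polynomial solution is T_5(x).
With y = sum_k a_k x^k, matching x^k gives (k+2)(k+1) a_{k+2} = (k^2 - n^2) a_k = (k - 5)(k + 5) a_k. The right side vanishes at k = 5, so the series with the parity of 5 terminates at degree 5.
Standard normalization: leading coefficient of T_n is 2^(n-1), so a_5 = 2^4 = 16. Work downward with a_k = (k+1)(k+2) a_{k+2} / ((k - 5)(k + 5)):
  a_3 = (4)(5)(16) / ((3 - 5)(3 + 5)) = 320/(-16) = -20
  a_1 = (2)(3)(-20) / ((1 - 5)(1 + 5)) = -120/(-24) = 5
Hence T_5(x) = 16 x^5 - 20 x^3 + 5 x.

T_5(x); series = 16 x^5 - 20 x^3 + 5 x


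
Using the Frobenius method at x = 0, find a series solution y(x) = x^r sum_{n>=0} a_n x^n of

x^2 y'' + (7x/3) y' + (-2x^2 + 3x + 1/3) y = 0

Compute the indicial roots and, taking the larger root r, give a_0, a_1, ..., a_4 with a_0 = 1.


Write in Frobenius form y'' + (p(x)/x) y' + (q(x)/x^2) y = 0:
  p(x) = 7/3,  q(x) = -2x^2 + 3x + 1/3.
Indicial equation: r(r-1) + (7/3) r + (1/3) = 0 -> roots r_1 = -1/3, r_2 = -1.
Take r = r_1 = -1/3. Let y(x) = x^r sum_{n>=0} a_n x^n with a_0 = 1.
Substitute y = x^r sum a_n x^n and match x^{r+n}. The recurrence is
  D(n) a_n + 3 a_{n-1} - 2 a_{n-2} = 0,  where D(n) = (r+n)(r+n-1) + (7/3)(r+n) + (1/3).
  a_n = [-3 a_{n-1} + 2 a_{n-2}] / D(n).
Since the indicial polynomial factors as (r - r_1)(r - r_2), D(n) = (r_1 + n - r_1)(r_1 + n - r_2) = n(n + 2/3).
Evaluating step by step (a_0 = 1):
  n = 1: D(1) = 1(1 + 2/3) = 5/3; numerator = -3(1) = -3; a_1 = (-3)/(5/3) = -9/5
  n = 2: D(2) = 2(2 + 2/3) = 16/3; numerator = -3(-9/5) + 2(1) = 37/5; a_2 = (37/5)/(16/3) = 111/80
  n = 3: D(3) = 3(3 + 2/3) = 11; numerator = -3(111/80) + 2(-9/5) = -621/80; a_3 = (-621/80)/(11) = -621/880
  n = 4: D(4) = 4(4 + 2/3) = 56/3; numerator = -3(-621/880) + 2(111/80) = 861/176; a_4 = (861/176)/(56/3) = 369/1408

r = -1/3; a_0 = 1; a_1 = -9/5; a_2 = 111/80; a_3 = -621/880; a_4 = 369/1408


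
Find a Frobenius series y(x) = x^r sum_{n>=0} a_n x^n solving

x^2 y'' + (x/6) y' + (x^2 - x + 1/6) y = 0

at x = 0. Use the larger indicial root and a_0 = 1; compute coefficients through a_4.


Write in Frobenius form y'' + (p(x)/x) y' + (q(x)/x^2) y = 0:
  p(x) = 1/6,  q(x) = x^2 - x + 1/6.
Indicial equation: r(r-1) + (1/6) r + (1/6) = 0 -> roots r_1 = 1/2, r_2 = 1/3.
Take r = r_1 = 1/2. Let y(x) = x^r sum_{n>=0} a_n x^n with a_0 = 1.
Substitute y = x^r sum a_n x^n and match x^{r+n}. The recurrence is
  D(n) a_n - 1 a_{n-1} + 1 a_{n-2} = 0,  where D(n) = (r+n)(r+n-1) + (1/6)(r+n) + (1/6).
  a_n = [1 a_{n-1} - 1 a_{n-2}] / D(n).
Since the indicial polynomial factors as (r - r_1)(r - r_2), D(n) = (r_1 + n - r_1)(r_1 + n - r_2) = n(n + 1/6).
Evaluating step by step (a_0 = 1):
  n = 1: D(1) = 1(1 + 1/6) = 7/6; numerator = 1(1) = 1; a_1 = (1)/(7/6) = 6/7
  n = 2: D(2) = 2(2 + 1/6) = 13/3; numerator = 1(6/7) - 1(1) = -1/7; a_2 = (-1/7)/(13/3) = -3/91
  n = 3: D(3) = 3(3 + 1/6) = 19/2; numerator = 1(-3/91) - 1(6/7) = -81/91; a_3 = (-81/91)/(19/2) = -162/1729
  n = 4: D(4) = 4(4 + 1/6) = 50/3; numerator = 1(-162/1729) - 1(-3/91) = -15/247; a_4 = (-15/247)/(50/3) = -9/2470

r = 1/2; a_0 = 1; a_1 = 6/7; a_2 = -3/91; a_3 = -162/1729; a_4 = -9/2470


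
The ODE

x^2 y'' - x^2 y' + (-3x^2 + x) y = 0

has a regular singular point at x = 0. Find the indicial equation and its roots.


Divide by x^2 to reach normal form y'' + P_1(x) y' + P_2(x) y = 0 with P_1(x) = -1 and P_2(x) = -3 + 1/x.
x = 0 is a singular point because the y-coefficient -3 + 1/x has a pole at x = 0.
It is a regular singular point because x P_1(x) = p(x) = -x and x^2 P_2(x) = q(x) = -3x^2 + x are polynomials, hence analytic at x = 0.
p(0) = 0,  q(0) = 0.
Indicial equation: r(r-1) + p(0) r + q(0) = 0, i.e. r^2 + (p(0) - 1) r + q(0) = 0, i.e. r^2 - 1 r = 0.
Discriminant: (-1)^2 - 4(0) = 1, so r = (1 ± 1)/2.
Solving: r_1 = 1, r_2 = 0.

indicial: r^2 - 1 r = 0; roots r_1 = 1, r_2 = 0


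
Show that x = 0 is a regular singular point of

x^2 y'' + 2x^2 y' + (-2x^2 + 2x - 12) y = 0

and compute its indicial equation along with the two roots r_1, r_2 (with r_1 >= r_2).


Divide by x^2 to reach normal form y'' + P_1(x) y' + P_2(x) y = 0 with P_1(x) = 2 and P_2(x) = -2 + 2/x - 12/x^2.
x = 0 is a singular point because the y-coefficient -2 + 2/x - 12/x^2 has a pole at x = 0.
It is a regular singular point because x P_1(x) = p(x) = 2x and x^2 P_2(x) = q(x) = -2x^2 + 2x - 12 are polynomials, hence analytic at x = 0.
p(0) = 0,  q(0) = -12.
Indicial equation: r(r-1) + p(0) r + q(0) = 0, i.e. r^2 + (p(0) - 1) r + q(0) = 0, i.e. r^2 - 1 r - 12 = 0.
Discriminant: (-1)^2 - 4(-12) = 49, so r = (1 ± 7)/2.
Solving: r_1 = 4, r_2 = -3.

indicial: r^2 - 1 r - 12 = 0; roots r_1 = 4, r_2 = -3


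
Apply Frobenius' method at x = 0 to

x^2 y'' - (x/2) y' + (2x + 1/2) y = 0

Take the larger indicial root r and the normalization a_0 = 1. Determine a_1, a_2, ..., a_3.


Write in Frobenius form y'' + (p(x)/x) y' + (q(x)/x^2) y = 0:
  p(x) = -1/2,  q(x) = 2x + 1/2.
Indicial equation: r(r-1) + (-1/2) r + (1/2) = 0 -> roots r_1 = 1, r_2 = 1/2.
Take r = r_1 = 1. Let y(x) = x^r sum_{n>=0} a_n x^n with a_0 = 1.
Substitute y = x^r sum a_n x^n and match x^{r+n}. The recurrence is
  D(n) a_n + 2 a_{n-1} = 0,  where D(n) = (r+n)(r+n-1) + (-1/2)(r+n) + (1/2).
  a_n = -2 / D(n) * a_{n-1}.
Since the indicial polynomial factors as (r - r_1)(r - r_2), D(n) = (r_1 + n - r_1)(r_1 + n - r_2) = n(n + 1/2).
Evaluating step by step (a_0 = 1):
  n = 1: D(1) = 1(1 + 1/2) = 3/2; numerator = -2(1) = -2; a_1 = (-2)/(3/2) = -4/3
  n = 2: D(2) = 2(2 + 1/2) = 5; numerator = -2(-4/3) = 8/3; a_2 = (8/3)/(5) = 8/15
  n = 3: D(3) = 3(3 + 1/2) = 21/2; numerator = -2(8/15) = -16/15; a_3 = (-16/15)/(21/2) = -32/315

r = 1; a_0 = 1; a_1 = -4/3; a_2 = 8/15; a_3 = -32/315


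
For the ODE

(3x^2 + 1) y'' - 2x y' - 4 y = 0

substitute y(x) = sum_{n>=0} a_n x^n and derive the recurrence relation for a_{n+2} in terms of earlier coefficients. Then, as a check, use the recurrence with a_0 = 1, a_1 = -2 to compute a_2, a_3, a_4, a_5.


Substitute y = sum_n a_n x^n.
(1 + 3 x^2) y'' contributes (n+2)(n+1) a_{n+2} + 3 n(n-1) a_n at x^n.
-2 x y'(x) contributes -2 n a_n at x^n.
-4 y(x) contributes -4 a_n at x^n.
Matching x^n: (n+2)(n+1) a_{n+2} + (3 n(n-1) - 2 n - 4) a_n = 0.
Thus a_{n+2} = (-3 n(n-1) + 2 n + 4) / ((n+1)(n+2)) * a_n.

Check with a_0 = 1, a_1 = -2 (apply the recurrence for n = 0, 1, 2, 3): a_0 = 1, a_1 = -2, a_2 = 2, a_3 = -2, a_4 = 1/3, a_5 = 4/5.

a_(n+2) = (-3 n(n-1) + 2 n + 4) / ((n+1)(n+2)) * a_n; check: a_0 = 1, a_1 = -2, a_2 = 2, a_3 = -2, a_4 = 1/3, a_5 = 4/5


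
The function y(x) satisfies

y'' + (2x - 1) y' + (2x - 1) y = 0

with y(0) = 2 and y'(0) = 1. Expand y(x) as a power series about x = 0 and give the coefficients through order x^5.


Ansatz: y(x) = sum_{n>=0} a_n x^n, so y'(x) = sum_{n>=1} n a_n x^(n-1) and y''(x) = sum_{n>=2} n(n-1) a_n x^(n-2).
Substitute into P(x) y'' + Q(x) y' + R(x) y = 0 with P(x) = 1, Q(x) = 2x - 1, R(x) = 2x - 1, and match powers of x.
Initial conditions: a_0 = 2, a_1 = 1.
Setting the coefficient of each power of x to zero and solving order by order (substituting the coefficients already found):
  x^0: 2 a_2 - a_1 - a_0 = 0  ->  2 a_2 = a_1 + a_0 = 3  ->  a_2 = 3/2
  x^1: 6 a_3 - 2 a_2 + a_1 + 2 a_0 = 0  ->  6 a_3 = 2 a_2 - a_1 - 2 a_0 = -2  ->  a_3 = -1/3
  x^2: 12 a_4 - 3 a_3 + 3 a_2 + 2 a_1 = 0  ->  12 a_4 = 3 a_3 - 3 a_2 - 2 a_1 = -15/2  ->  a_4 = -5/8
  x^3: 20 a_5 - 4 a_4 + 5 a_3 + 2 a_2 = 0  ->  20 a_5 = 4 a_4 - 5 a_3 - 2 a_2 = -23/6  ->  a_5 = -23/120
Truncated series: y(x) = 2 + x + (3/2) x^2 - (1/3) x^3 - (5/8) x^4 - (23/120) x^5 + O(x^6).

a_0 = 2; a_1 = 1; a_2 = 3/2; a_3 = -1/3; a_4 = -5/8; a_5 = -23/120


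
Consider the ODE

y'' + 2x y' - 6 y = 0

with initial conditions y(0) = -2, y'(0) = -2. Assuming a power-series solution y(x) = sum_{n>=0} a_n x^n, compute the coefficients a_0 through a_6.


Ansatz: y(x) = sum_{n>=0} a_n x^n, so y'(x) = sum_{n>=1} n a_n x^(n-1) and y''(x) = sum_{n>=2} n(n-1) a_n x^(n-2).
Substitute into P(x) y'' + Q(x) y' + R(x) y = 0 with P(x) = 1, Q(x) = 2x, R(x) = -6, and match powers of x.
Initial conditions: a_0 = -2, a_1 = -2.
Setting the coefficient of each power of x to zero and solving order by order (substituting the coefficients already found):
  x^0: 2 a_2 - 6 a_0 = 0  ->  2 a_2 = 6 a_0 = -12  ->  a_2 = -6
  x^1: 6 a_3 - 4 a_1 = 0  ->  6 a_3 = 4 a_1 = -8  ->  a_3 = -4/3
  x^2: 12 a_4 - 2 a_2 = 0  ->  12 a_4 = 2 a_2 = -12  ->  a_4 = -1
  x^3: 20 a_5 = 0  ->  a_5 = 0
  x^4: 30 a_6 + 2 a_4 = 0  ->  30 a_6 = -2 a_4 = 2  ->  a_6 = 1/15
Truncated series: y(x) = -2 - 2 x - 6 x^2 - (4/3) x^3 - x^4 + (1/15) x^6 + O(x^7).

a_0 = -2; a_1 = -2; a_2 = -6; a_3 = -4/3; a_4 = -1; a_5 = 0; a_6 = 1/15


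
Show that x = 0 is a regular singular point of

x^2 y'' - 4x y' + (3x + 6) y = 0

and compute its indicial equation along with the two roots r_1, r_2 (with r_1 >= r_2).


Divide by x^2 to reach normal form y'' + P_1(x) y' + P_2(x) y = 0 with P_1(x) = -4/x and P_2(x) = 3/x + 6/x^2.
x = 0 is a singular point because the y'-coefficient -4/x has a pole at x = 0 and the y-coefficient 3/x + 6/x^2 has a pole at x = 0.
It is a regular singular point because x P_1(x) = p(x) = -4 and x^2 P_2(x) = q(x) = 3x + 6 are polynomials, hence analytic at x = 0.
p(0) = -4,  q(0) = 6.
Indicial equation: r(r-1) + p(0) r + q(0) = 0, i.e. r^2 + (p(0) - 1) r + q(0) = 0, i.e. r^2 - 5 r + 6 = 0.
Discriminant: (-5)^2 - 4(6) = 1, so r = (5 ± 1)/2.
Solving: r_1 = 3, r_2 = 2.

indicial: r^2 - 5 r + 6 = 0; roots r_1 = 3, r_2 = 2


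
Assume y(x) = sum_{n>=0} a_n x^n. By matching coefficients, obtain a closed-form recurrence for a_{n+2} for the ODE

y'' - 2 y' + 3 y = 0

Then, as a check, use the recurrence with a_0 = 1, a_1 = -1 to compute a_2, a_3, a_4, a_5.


Substitute y = sum_n a_n x^n.
y''(x) has coefficient (n+2)(n+1) a_{n+2} at x^n;
-2 y'(x) has coefficient -2 (n+1) a_{n+1} at x^n;
3 y(x) has coefficient 3 a_n at x^n.
Matching x^n: (n+2)(n+1) a_{n+2} - 2 (n+1) a_{n+1} + 3 a_n = 0.
Thus a_{n+2} = [2 (n+1) a_{n+1} - 3 a_n] / ((n+1)(n+2)).

Check with a_0 = 1, a_1 = -1 (apply the recurrence for n = 0, 1, 2, 3): a_0 = 1, a_1 = -1, a_2 = -5/2, a_3 = -7/6, a_4 = 1/24, a_5 = 23/120.

a_(n+2) = [2 (n+1) a_(n+1) - 3 a_n] / ((n+1)(n+2)); check: a_0 = 1, a_1 = -1, a_2 = -5/2, a_3 = -7/6, a_4 = 1/24, a_5 = 23/120


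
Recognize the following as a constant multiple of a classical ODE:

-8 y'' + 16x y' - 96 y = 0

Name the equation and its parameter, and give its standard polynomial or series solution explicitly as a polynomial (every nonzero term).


All three coefficients share the factor -8; dividing through by -8 gives  y'' - 2x y' + 12 y = 0.
This matches the Hermite equation y'' - 2x y' + 2n y = 0 with 2n = 12, so n = 6; the polynomial solution is H_6(x).
With y = sum_k a_k x^k, matching x^k gives (k+2)(k+1) a_{k+2} = 2(k - n) a_k = 2(k - 6) a_k. The right side vanishes at k = 6, so the series with the parity of 6 terminates at degree 6.
Standard normalization: leading coefficient of H_n is 2^n, so a_6 = 2^6 = 64. Work downward with a_k = (k+1)(k+2) a_{k+2} / (2(k - n)):
  a_4 = (5)(6)(64) / (2(4 - 6)) = 1920/(-4) = -480
  a_2 = (3)(4)(-480) / (2(2 - 6)) = -5760/(-8) = 720
  a_0 = (1)(2)(720) / (2(0 - 6)) = 1440/(-12) = -120
Hence H_6(x) = 64 x^6 - 480 x^4 + 720 x^2 - 120.

H_6(x); series = 64 x^6 - 480 x^4 + 720 x^2 - 120


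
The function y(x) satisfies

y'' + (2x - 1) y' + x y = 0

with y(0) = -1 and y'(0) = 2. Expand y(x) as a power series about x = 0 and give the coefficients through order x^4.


Ansatz: y(x) = sum_{n>=0} a_n x^n, so y'(x) = sum_{n>=1} n a_n x^(n-1) and y''(x) = sum_{n>=2} n(n-1) a_n x^(n-2).
Substitute into P(x) y'' + Q(x) y' + R(x) y = 0 with P(x) = 1, Q(x) = 2x - 1, R(x) = x, and match powers of x.
Initial conditions: a_0 = -1, a_1 = 2.
Setting the coefficient of each power of x to zero and solving order by order (substituting the coefficients already found):
  x^0: 2 a_2 - a_1 = 0  ->  2 a_2 = a_1 = 2  ->  a_2 = 1
  x^1: 6 a_3 - 2 a_2 + 2 a_1 + a_0 = 0  ->  6 a_3 = 2 a_2 - 2 a_1 - a_0 = -1  ->  a_3 = -1/6
  x^2: 12 a_4 - 3 a_3 + 4 a_2 + a_1 = 0  ->  12 a_4 = 3 a_3 - 4 a_2 - a_1 = -13/2  ->  a_4 = -13/24
Truncated series: y(x) = -1 + 2 x + x^2 - (1/6) x^3 - (13/24) x^4 + O(x^5).

a_0 = -1; a_1 = 2; a_2 = 1; a_3 = -1/6; a_4 = -13/24


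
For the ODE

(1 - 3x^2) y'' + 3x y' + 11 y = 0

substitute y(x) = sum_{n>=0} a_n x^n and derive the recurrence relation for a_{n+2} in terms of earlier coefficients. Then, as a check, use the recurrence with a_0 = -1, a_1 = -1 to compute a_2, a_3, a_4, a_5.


Substitute y = sum_n a_n x^n.
(1 - 3 x^2) y'' contributes (n+2)(n+1) a_{n+2} - 3 n(n-1) a_n at x^n.
3 x y'(x) contributes 3 n a_n at x^n.
11 y(x) contributes 11 a_n at x^n.
Matching x^n: (n+2)(n+1) a_{n+2} + (-3 n(n-1) + 3 n + 11) a_n = 0.
Thus a_{n+2} = (3 n(n-1) - 3 n - 11) / ((n+1)(n+2)) * a_n.

Check with a_0 = -1, a_1 = -1 (apply the recurrence for n = 0, 1, 2, 3): a_0 = -1, a_1 = -1, a_2 = 11/2, a_3 = 7/3, a_4 = -121/24, a_5 = -7/30.

a_(n+2) = (3 n(n-1) - 3 n - 11) / ((n+1)(n+2)) * a_n; check: a_0 = -1, a_1 = -1, a_2 = 11/2, a_3 = 7/3, a_4 = -121/24, a_5 = -7/30


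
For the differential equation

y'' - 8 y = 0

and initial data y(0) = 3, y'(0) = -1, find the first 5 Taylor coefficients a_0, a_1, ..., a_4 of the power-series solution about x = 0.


Ansatz: y(x) = sum_{n>=0} a_n x^n, so y'(x) = sum_{n>=1} n a_n x^(n-1) and y''(x) = sum_{n>=2} n(n-1) a_n x^(n-2).
Substitute into P(x) y'' + Q(x) y' + R(x) y = 0 with P(x) = 1, Q(x) = 0, R(x) = -8, and match powers of x.
Initial conditions: a_0 = 3, a_1 = -1.
Setting the coefficient of each power of x to zero and solving order by order (substituting the coefficients already found):
  x^0: 2 a_2 - 8 a_0 = 0  ->  2 a_2 = 8 a_0 = 24  ->  a_2 = 12
  x^1: 6 a_3 - 8 a_1 = 0  ->  6 a_3 = 8 a_1 = -8  ->  a_3 = -4/3
  x^2: 12 a_4 - 8 a_2 = 0  ->  12 a_4 = 8 a_2 = 96  ->  a_4 = 8
Truncated series: y(x) = 3 - x + 12 x^2 - (4/3) x^3 + 8 x^4 + O(x^5).

a_0 = 3; a_1 = -1; a_2 = 12; a_3 = -4/3; a_4 = 8


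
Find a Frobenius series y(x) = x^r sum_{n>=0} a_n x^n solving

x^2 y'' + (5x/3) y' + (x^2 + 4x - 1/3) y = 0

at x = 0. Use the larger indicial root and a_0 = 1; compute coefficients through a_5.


Write in Frobenius form y'' + (p(x)/x) y' + (q(x)/x^2) y = 0:
  p(x) = 5/3,  q(x) = x^2 + 4x - 1/3.
Indicial equation: r(r-1) + (5/3) r + (-1/3) = 0 -> roots r_1 = 1/3, r_2 = -1.
Take r = r_1 = 1/3. Let y(x) = x^r sum_{n>=0} a_n x^n with a_0 = 1.
Substitute y = x^r sum a_n x^n and match x^{r+n}. The recurrence is
  D(n) a_n + 4 a_{n-1} + 1 a_{n-2} = 0,  where D(n) = (r+n)(r+n-1) + (5/3)(r+n) + (-1/3).
  a_n = [-4 a_{n-1} - 1 a_{n-2}] / D(n).
Since the indicial polynomial factors as (r - r_1)(r - r_2), D(n) = (r_1 + n - r_1)(r_1 + n - r_2) = n(n + 4/3).
Evaluating step by step (a_0 = 1):
  n = 1: D(1) = 1(1 + 4/3) = 7/3; numerator = -4(1) = -4; a_1 = (-4)/(7/3) = -12/7
  n = 2: D(2) = 2(2 + 4/3) = 20/3; numerator = -4(-12/7) - 1(1) = 41/7; a_2 = (41/7)/(20/3) = 123/140
  n = 3: D(3) = 3(3 + 4/3) = 13; numerator = -4(123/140) - 1(-12/7) = -9/5; a_3 = (-9/5)/(13) = -9/65
  n = 4: D(4) = 4(4 + 4/3) = 64/3; numerator = -4(-9/65) - 1(123/140) = -591/1820; a_4 = (-591/1820)/(64/3) = -1773/116480
  n = 5: D(5) = 5(5 + 4/3) = 95/3; numerator = -4(-1773/116480) - 1(-9/65) = 1161/5824; a_5 = (1161/5824)/(95/3) = 3483/553280

r = 1/3; a_0 = 1; a_1 = -12/7; a_2 = 123/140; a_3 = -9/65; a_4 = -1773/116480; a_5 = 3483/553280
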